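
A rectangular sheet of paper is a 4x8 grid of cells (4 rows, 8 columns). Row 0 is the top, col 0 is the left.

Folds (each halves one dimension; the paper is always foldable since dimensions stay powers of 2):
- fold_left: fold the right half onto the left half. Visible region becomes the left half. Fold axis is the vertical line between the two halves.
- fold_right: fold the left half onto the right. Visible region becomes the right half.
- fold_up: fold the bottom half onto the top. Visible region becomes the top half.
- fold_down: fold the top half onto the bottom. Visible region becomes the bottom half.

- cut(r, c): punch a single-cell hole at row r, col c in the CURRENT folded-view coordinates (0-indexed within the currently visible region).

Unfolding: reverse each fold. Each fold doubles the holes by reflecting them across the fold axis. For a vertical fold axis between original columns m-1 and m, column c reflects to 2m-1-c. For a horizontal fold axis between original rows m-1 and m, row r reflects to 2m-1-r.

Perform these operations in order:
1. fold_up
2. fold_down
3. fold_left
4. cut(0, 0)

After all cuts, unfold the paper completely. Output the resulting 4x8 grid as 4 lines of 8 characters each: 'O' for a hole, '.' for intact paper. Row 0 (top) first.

Answer: O......O
O......O
O......O
O......O

Derivation:
Op 1 fold_up: fold axis h@2; visible region now rows[0,2) x cols[0,8) = 2x8
Op 2 fold_down: fold axis h@1; visible region now rows[1,2) x cols[0,8) = 1x8
Op 3 fold_left: fold axis v@4; visible region now rows[1,2) x cols[0,4) = 1x4
Op 4 cut(0, 0): punch at orig (1,0); cuts so far [(1, 0)]; region rows[1,2) x cols[0,4) = 1x4
Unfold 1 (reflect across v@4): 2 holes -> [(1, 0), (1, 7)]
Unfold 2 (reflect across h@1): 4 holes -> [(0, 0), (0, 7), (1, 0), (1, 7)]
Unfold 3 (reflect across h@2): 8 holes -> [(0, 0), (0, 7), (1, 0), (1, 7), (2, 0), (2, 7), (3, 0), (3, 7)]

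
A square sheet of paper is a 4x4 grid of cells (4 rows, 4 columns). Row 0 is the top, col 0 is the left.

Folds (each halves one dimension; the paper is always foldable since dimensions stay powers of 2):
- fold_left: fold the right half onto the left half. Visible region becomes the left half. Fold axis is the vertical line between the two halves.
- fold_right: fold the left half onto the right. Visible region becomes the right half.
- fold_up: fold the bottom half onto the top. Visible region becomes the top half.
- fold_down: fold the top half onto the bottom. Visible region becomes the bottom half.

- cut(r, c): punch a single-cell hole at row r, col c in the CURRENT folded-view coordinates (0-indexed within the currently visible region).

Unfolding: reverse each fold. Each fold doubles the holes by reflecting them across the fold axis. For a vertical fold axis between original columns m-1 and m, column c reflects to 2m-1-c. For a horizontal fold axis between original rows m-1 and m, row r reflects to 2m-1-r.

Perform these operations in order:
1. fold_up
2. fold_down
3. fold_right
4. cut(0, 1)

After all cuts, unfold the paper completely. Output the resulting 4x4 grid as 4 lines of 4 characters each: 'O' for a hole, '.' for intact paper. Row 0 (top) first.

Answer: O..O
O..O
O..O
O..O

Derivation:
Op 1 fold_up: fold axis h@2; visible region now rows[0,2) x cols[0,4) = 2x4
Op 2 fold_down: fold axis h@1; visible region now rows[1,2) x cols[0,4) = 1x4
Op 3 fold_right: fold axis v@2; visible region now rows[1,2) x cols[2,4) = 1x2
Op 4 cut(0, 1): punch at orig (1,3); cuts so far [(1, 3)]; region rows[1,2) x cols[2,4) = 1x2
Unfold 1 (reflect across v@2): 2 holes -> [(1, 0), (1, 3)]
Unfold 2 (reflect across h@1): 4 holes -> [(0, 0), (0, 3), (1, 0), (1, 3)]
Unfold 3 (reflect across h@2): 8 holes -> [(0, 0), (0, 3), (1, 0), (1, 3), (2, 0), (2, 3), (3, 0), (3, 3)]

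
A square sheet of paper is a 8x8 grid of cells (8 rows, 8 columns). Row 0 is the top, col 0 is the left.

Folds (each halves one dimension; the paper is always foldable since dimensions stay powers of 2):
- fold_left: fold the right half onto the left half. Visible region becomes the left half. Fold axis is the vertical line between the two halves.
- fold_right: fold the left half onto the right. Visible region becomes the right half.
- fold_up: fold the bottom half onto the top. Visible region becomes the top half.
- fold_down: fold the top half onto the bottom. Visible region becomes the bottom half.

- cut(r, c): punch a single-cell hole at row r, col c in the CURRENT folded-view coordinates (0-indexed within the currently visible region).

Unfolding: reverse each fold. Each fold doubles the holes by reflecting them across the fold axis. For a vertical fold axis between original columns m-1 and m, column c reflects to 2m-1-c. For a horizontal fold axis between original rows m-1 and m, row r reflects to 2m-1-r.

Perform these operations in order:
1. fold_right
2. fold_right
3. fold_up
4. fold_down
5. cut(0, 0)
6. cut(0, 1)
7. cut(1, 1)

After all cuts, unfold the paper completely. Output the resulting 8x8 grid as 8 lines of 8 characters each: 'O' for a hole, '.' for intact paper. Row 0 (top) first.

Op 1 fold_right: fold axis v@4; visible region now rows[0,8) x cols[4,8) = 8x4
Op 2 fold_right: fold axis v@6; visible region now rows[0,8) x cols[6,8) = 8x2
Op 3 fold_up: fold axis h@4; visible region now rows[0,4) x cols[6,8) = 4x2
Op 4 fold_down: fold axis h@2; visible region now rows[2,4) x cols[6,8) = 2x2
Op 5 cut(0, 0): punch at orig (2,6); cuts so far [(2, 6)]; region rows[2,4) x cols[6,8) = 2x2
Op 6 cut(0, 1): punch at orig (2,7); cuts so far [(2, 6), (2, 7)]; region rows[2,4) x cols[6,8) = 2x2
Op 7 cut(1, 1): punch at orig (3,7); cuts so far [(2, 6), (2, 7), (3, 7)]; region rows[2,4) x cols[6,8) = 2x2
Unfold 1 (reflect across h@2): 6 holes -> [(0, 7), (1, 6), (1, 7), (2, 6), (2, 7), (3, 7)]
Unfold 2 (reflect across h@4): 12 holes -> [(0, 7), (1, 6), (1, 7), (2, 6), (2, 7), (3, 7), (4, 7), (5, 6), (5, 7), (6, 6), (6, 7), (7, 7)]
Unfold 3 (reflect across v@6): 24 holes -> [(0, 4), (0, 7), (1, 4), (1, 5), (1, 6), (1, 7), (2, 4), (2, 5), (2, 6), (2, 7), (3, 4), (3, 7), (4, 4), (4, 7), (5, 4), (5, 5), (5, 6), (5, 7), (6, 4), (6, 5), (6, 6), (6, 7), (7, 4), (7, 7)]
Unfold 4 (reflect across v@4): 48 holes -> [(0, 0), (0, 3), (0, 4), (0, 7), (1, 0), (1, 1), (1, 2), (1, 3), (1, 4), (1, 5), (1, 6), (1, 7), (2, 0), (2, 1), (2, 2), (2, 3), (2, 4), (2, 5), (2, 6), (2, 7), (3, 0), (3, 3), (3, 4), (3, 7), (4, 0), (4, 3), (4, 4), (4, 7), (5, 0), (5, 1), (5, 2), (5, 3), (5, 4), (5, 5), (5, 6), (5, 7), (6, 0), (6, 1), (6, 2), (6, 3), (6, 4), (6, 5), (6, 6), (6, 7), (7, 0), (7, 3), (7, 4), (7, 7)]

Answer: O..OO..O
OOOOOOOO
OOOOOOOO
O..OO..O
O..OO..O
OOOOOOOO
OOOOOOOO
O..OO..O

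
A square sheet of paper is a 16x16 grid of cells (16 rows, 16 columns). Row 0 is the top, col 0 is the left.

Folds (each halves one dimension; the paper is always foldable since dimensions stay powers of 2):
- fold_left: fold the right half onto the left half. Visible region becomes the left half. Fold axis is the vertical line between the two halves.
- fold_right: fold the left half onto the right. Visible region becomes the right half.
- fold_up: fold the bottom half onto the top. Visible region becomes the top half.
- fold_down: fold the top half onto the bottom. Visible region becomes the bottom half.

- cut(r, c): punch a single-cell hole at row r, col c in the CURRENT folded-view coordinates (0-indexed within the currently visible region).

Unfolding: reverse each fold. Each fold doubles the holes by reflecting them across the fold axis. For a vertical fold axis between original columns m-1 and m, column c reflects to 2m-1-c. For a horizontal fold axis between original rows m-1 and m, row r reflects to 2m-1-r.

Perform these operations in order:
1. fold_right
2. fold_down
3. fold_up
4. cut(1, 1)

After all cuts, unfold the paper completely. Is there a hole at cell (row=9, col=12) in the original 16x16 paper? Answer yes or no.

Answer: no

Derivation:
Op 1 fold_right: fold axis v@8; visible region now rows[0,16) x cols[8,16) = 16x8
Op 2 fold_down: fold axis h@8; visible region now rows[8,16) x cols[8,16) = 8x8
Op 3 fold_up: fold axis h@12; visible region now rows[8,12) x cols[8,16) = 4x8
Op 4 cut(1, 1): punch at orig (9,9); cuts so far [(9, 9)]; region rows[8,12) x cols[8,16) = 4x8
Unfold 1 (reflect across h@12): 2 holes -> [(9, 9), (14, 9)]
Unfold 2 (reflect across h@8): 4 holes -> [(1, 9), (6, 9), (9, 9), (14, 9)]
Unfold 3 (reflect across v@8): 8 holes -> [(1, 6), (1, 9), (6, 6), (6, 9), (9, 6), (9, 9), (14, 6), (14, 9)]
Holes: [(1, 6), (1, 9), (6, 6), (6, 9), (9, 6), (9, 9), (14, 6), (14, 9)]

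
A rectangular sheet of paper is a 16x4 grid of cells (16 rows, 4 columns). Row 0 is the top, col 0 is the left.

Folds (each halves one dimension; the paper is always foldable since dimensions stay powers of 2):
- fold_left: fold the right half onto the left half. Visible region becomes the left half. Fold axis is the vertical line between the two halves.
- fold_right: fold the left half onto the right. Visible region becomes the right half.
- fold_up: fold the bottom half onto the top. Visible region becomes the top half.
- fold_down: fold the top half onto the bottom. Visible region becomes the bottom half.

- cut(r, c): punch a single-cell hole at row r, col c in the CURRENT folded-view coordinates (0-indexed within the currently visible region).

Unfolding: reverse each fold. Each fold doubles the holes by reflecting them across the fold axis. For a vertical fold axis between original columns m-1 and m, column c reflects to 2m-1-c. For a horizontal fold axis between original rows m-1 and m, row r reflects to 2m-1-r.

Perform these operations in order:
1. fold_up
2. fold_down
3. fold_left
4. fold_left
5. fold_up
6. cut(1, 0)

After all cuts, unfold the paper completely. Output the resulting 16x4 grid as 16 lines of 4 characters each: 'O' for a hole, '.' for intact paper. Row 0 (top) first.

Answer: ....
OOOO
OOOO
....
....
OOOO
OOOO
....
....
OOOO
OOOO
....
....
OOOO
OOOO
....

Derivation:
Op 1 fold_up: fold axis h@8; visible region now rows[0,8) x cols[0,4) = 8x4
Op 2 fold_down: fold axis h@4; visible region now rows[4,8) x cols[0,4) = 4x4
Op 3 fold_left: fold axis v@2; visible region now rows[4,8) x cols[0,2) = 4x2
Op 4 fold_left: fold axis v@1; visible region now rows[4,8) x cols[0,1) = 4x1
Op 5 fold_up: fold axis h@6; visible region now rows[4,6) x cols[0,1) = 2x1
Op 6 cut(1, 0): punch at orig (5,0); cuts so far [(5, 0)]; region rows[4,6) x cols[0,1) = 2x1
Unfold 1 (reflect across h@6): 2 holes -> [(5, 0), (6, 0)]
Unfold 2 (reflect across v@1): 4 holes -> [(5, 0), (5, 1), (6, 0), (6, 1)]
Unfold 3 (reflect across v@2): 8 holes -> [(5, 0), (5, 1), (5, 2), (5, 3), (6, 0), (6, 1), (6, 2), (6, 3)]
Unfold 4 (reflect across h@4): 16 holes -> [(1, 0), (1, 1), (1, 2), (1, 3), (2, 0), (2, 1), (2, 2), (2, 3), (5, 0), (5, 1), (5, 2), (5, 3), (6, 0), (6, 1), (6, 2), (6, 3)]
Unfold 5 (reflect across h@8): 32 holes -> [(1, 0), (1, 1), (1, 2), (1, 3), (2, 0), (2, 1), (2, 2), (2, 3), (5, 0), (5, 1), (5, 2), (5, 3), (6, 0), (6, 1), (6, 2), (6, 3), (9, 0), (9, 1), (9, 2), (9, 3), (10, 0), (10, 1), (10, 2), (10, 3), (13, 0), (13, 1), (13, 2), (13, 3), (14, 0), (14, 1), (14, 2), (14, 3)]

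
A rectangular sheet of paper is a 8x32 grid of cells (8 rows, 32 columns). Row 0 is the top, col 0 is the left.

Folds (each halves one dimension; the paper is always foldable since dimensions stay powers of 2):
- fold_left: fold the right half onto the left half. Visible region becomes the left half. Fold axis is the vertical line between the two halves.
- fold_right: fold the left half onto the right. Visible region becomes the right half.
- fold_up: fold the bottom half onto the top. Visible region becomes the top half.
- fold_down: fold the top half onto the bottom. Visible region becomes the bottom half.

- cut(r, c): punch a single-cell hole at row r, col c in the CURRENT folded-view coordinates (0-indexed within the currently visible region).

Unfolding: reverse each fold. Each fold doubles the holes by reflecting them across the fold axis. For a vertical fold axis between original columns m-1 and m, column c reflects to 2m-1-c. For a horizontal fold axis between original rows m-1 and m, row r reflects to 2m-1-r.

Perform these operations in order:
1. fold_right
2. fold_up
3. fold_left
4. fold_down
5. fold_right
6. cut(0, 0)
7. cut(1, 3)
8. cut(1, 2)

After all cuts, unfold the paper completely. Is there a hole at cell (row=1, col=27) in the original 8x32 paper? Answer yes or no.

Op 1 fold_right: fold axis v@16; visible region now rows[0,8) x cols[16,32) = 8x16
Op 2 fold_up: fold axis h@4; visible region now rows[0,4) x cols[16,32) = 4x16
Op 3 fold_left: fold axis v@24; visible region now rows[0,4) x cols[16,24) = 4x8
Op 4 fold_down: fold axis h@2; visible region now rows[2,4) x cols[16,24) = 2x8
Op 5 fold_right: fold axis v@20; visible region now rows[2,4) x cols[20,24) = 2x4
Op 6 cut(0, 0): punch at orig (2,20); cuts so far [(2, 20)]; region rows[2,4) x cols[20,24) = 2x4
Op 7 cut(1, 3): punch at orig (3,23); cuts so far [(2, 20), (3, 23)]; region rows[2,4) x cols[20,24) = 2x4
Op 8 cut(1, 2): punch at orig (3,22); cuts so far [(2, 20), (3, 22), (3, 23)]; region rows[2,4) x cols[20,24) = 2x4
Unfold 1 (reflect across v@20): 6 holes -> [(2, 19), (2, 20), (3, 16), (3, 17), (3, 22), (3, 23)]
Unfold 2 (reflect across h@2): 12 holes -> [(0, 16), (0, 17), (0, 22), (0, 23), (1, 19), (1, 20), (2, 19), (2, 20), (3, 16), (3, 17), (3, 22), (3, 23)]
Unfold 3 (reflect across v@24): 24 holes -> [(0, 16), (0, 17), (0, 22), (0, 23), (0, 24), (0, 25), (0, 30), (0, 31), (1, 19), (1, 20), (1, 27), (1, 28), (2, 19), (2, 20), (2, 27), (2, 28), (3, 16), (3, 17), (3, 22), (3, 23), (3, 24), (3, 25), (3, 30), (3, 31)]
Unfold 4 (reflect across h@4): 48 holes -> [(0, 16), (0, 17), (0, 22), (0, 23), (0, 24), (0, 25), (0, 30), (0, 31), (1, 19), (1, 20), (1, 27), (1, 28), (2, 19), (2, 20), (2, 27), (2, 28), (3, 16), (3, 17), (3, 22), (3, 23), (3, 24), (3, 25), (3, 30), (3, 31), (4, 16), (4, 17), (4, 22), (4, 23), (4, 24), (4, 25), (4, 30), (4, 31), (5, 19), (5, 20), (5, 27), (5, 28), (6, 19), (6, 20), (6, 27), (6, 28), (7, 16), (7, 17), (7, 22), (7, 23), (7, 24), (7, 25), (7, 30), (7, 31)]
Unfold 5 (reflect across v@16): 96 holes -> [(0, 0), (0, 1), (0, 6), (0, 7), (0, 8), (0, 9), (0, 14), (0, 15), (0, 16), (0, 17), (0, 22), (0, 23), (0, 24), (0, 25), (0, 30), (0, 31), (1, 3), (1, 4), (1, 11), (1, 12), (1, 19), (1, 20), (1, 27), (1, 28), (2, 3), (2, 4), (2, 11), (2, 12), (2, 19), (2, 20), (2, 27), (2, 28), (3, 0), (3, 1), (3, 6), (3, 7), (3, 8), (3, 9), (3, 14), (3, 15), (3, 16), (3, 17), (3, 22), (3, 23), (3, 24), (3, 25), (3, 30), (3, 31), (4, 0), (4, 1), (4, 6), (4, 7), (4, 8), (4, 9), (4, 14), (4, 15), (4, 16), (4, 17), (4, 22), (4, 23), (4, 24), (4, 25), (4, 30), (4, 31), (5, 3), (5, 4), (5, 11), (5, 12), (5, 19), (5, 20), (5, 27), (5, 28), (6, 3), (6, 4), (6, 11), (6, 12), (6, 19), (6, 20), (6, 27), (6, 28), (7, 0), (7, 1), (7, 6), (7, 7), (7, 8), (7, 9), (7, 14), (7, 15), (7, 16), (7, 17), (7, 22), (7, 23), (7, 24), (7, 25), (7, 30), (7, 31)]
Holes: [(0, 0), (0, 1), (0, 6), (0, 7), (0, 8), (0, 9), (0, 14), (0, 15), (0, 16), (0, 17), (0, 22), (0, 23), (0, 24), (0, 25), (0, 30), (0, 31), (1, 3), (1, 4), (1, 11), (1, 12), (1, 19), (1, 20), (1, 27), (1, 28), (2, 3), (2, 4), (2, 11), (2, 12), (2, 19), (2, 20), (2, 27), (2, 28), (3, 0), (3, 1), (3, 6), (3, 7), (3, 8), (3, 9), (3, 14), (3, 15), (3, 16), (3, 17), (3, 22), (3, 23), (3, 24), (3, 25), (3, 30), (3, 31), (4, 0), (4, 1), (4, 6), (4, 7), (4, 8), (4, 9), (4, 14), (4, 15), (4, 16), (4, 17), (4, 22), (4, 23), (4, 24), (4, 25), (4, 30), (4, 31), (5, 3), (5, 4), (5, 11), (5, 12), (5, 19), (5, 20), (5, 27), (5, 28), (6, 3), (6, 4), (6, 11), (6, 12), (6, 19), (6, 20), (6, 27), (6, 28), (7, 0), (7, 1), (7, 6), (7, 7), (7, 8), (7, 9), (7, 14), (7, 15), (7, 16), (7, 17), (7, 22), (7, 23), (7, 24), (7, 25), (7, 30), (7, 31)]

Answer: yes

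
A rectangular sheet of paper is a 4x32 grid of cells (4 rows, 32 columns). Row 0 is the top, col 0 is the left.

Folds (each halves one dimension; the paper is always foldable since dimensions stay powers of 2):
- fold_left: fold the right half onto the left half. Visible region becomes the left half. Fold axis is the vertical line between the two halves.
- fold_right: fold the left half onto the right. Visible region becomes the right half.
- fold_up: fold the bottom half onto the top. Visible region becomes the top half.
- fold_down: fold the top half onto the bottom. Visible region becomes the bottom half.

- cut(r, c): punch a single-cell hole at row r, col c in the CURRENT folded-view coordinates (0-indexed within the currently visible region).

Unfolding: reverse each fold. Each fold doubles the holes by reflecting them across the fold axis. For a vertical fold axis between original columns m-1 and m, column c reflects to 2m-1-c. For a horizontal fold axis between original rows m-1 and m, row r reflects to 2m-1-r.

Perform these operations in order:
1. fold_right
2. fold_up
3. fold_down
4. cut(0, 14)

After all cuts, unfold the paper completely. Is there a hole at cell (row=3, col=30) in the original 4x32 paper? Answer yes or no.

Answer: yes

Derivation:
Op 1 fold_right: fold axis v@16; visible region now rows[0,4) x cols[16,32) = 4x16
Op 2 fold_up: fold axis h@2; visible region now rows[0,2) x cols[16,32) = 2x16
Op 3 fold_down: fold axis h@1; visible region now rows[1,2) x cols[16,32) = 1x16
Op 4 cut(0, 14): punch at orig (1,30); cuts so far [(1, 30)]; region rows[1,2) x cols[16,32) = 1x16
Unfold 1 (reflect across h@1): 2 holes -> [(0, 30), (1, 30)]
Unfold 2 (reflect across h@2): 4 holes -> [(0, 30), (1, 30), (2, 30), (3, 30)]
Unfold 3 (reflect across v@16): 8 holes -> [(0, 1), (0, 30), (1, 1), (1, 30), (2, 1), (2, 30), (3, 1), (3, 30)]
Holes: [(0, 1), (0, 30), (1, 1), (1, 30), (2, 1), (2, 30), (3, 1), (3, 30)]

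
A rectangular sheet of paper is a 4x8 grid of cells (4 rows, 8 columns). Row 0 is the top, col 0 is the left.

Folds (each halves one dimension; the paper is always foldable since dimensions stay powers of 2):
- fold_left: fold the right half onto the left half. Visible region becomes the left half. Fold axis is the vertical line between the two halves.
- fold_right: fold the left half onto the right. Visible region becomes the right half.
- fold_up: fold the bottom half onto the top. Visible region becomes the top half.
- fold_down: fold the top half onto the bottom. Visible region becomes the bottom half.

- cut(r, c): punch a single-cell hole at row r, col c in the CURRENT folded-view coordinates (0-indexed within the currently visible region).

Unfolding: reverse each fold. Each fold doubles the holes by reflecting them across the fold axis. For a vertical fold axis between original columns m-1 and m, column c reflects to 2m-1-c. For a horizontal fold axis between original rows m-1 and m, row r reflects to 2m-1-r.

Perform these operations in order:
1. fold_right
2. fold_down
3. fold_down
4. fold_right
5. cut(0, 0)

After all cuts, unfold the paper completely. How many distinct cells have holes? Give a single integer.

Answer: 16

Derivation:
Op 1 fold_right: fold axis v@4; visible region now rows[0,4) x cols[4,8) = 4x4
Op 2 fold_down: fold axis h@2; visible region now rows[2,4) x cols[4,8) = 2x4
Op 3 fold_down: fold axis h@3; visible region now rows[3,4) x cols[4,8) = 1x4
Op 4 fold_right: fold axis v@6; visible region now rows[3,4) x cols[6,8) = 1x2
Op 5 cut(0, 0): punch at orig (3,6); cuts so far [(3, 6)]; region rows[3,4) x cols[6,8) = 1x2
Unfold 1 (reflect across v@6): 2 holes -> [(3, 5), (3, 6)]
Unfold 2 (reflect across h@3): 4 holes -> [(2, 5), (2, 6), (3, 5), (3, 6)]
Unfold 3 (reflect across h@2): 8 holes -> [(0, 5), (0, 6), (1, 5), (1, 6), (2, 5), (2, 6), (3, 5), (3, 6)]
Unfold 4 (reflect across v@4): 16 holes -> [(0, 1), (0, 2), (0, 5), (0, 6), (1, 1), (1, 2), (1, 5), (1, 6), (2, 1), (2, 2), (2, 5), (2, 6), (3, 1), (3, 2), (3, 5), (3, 6)]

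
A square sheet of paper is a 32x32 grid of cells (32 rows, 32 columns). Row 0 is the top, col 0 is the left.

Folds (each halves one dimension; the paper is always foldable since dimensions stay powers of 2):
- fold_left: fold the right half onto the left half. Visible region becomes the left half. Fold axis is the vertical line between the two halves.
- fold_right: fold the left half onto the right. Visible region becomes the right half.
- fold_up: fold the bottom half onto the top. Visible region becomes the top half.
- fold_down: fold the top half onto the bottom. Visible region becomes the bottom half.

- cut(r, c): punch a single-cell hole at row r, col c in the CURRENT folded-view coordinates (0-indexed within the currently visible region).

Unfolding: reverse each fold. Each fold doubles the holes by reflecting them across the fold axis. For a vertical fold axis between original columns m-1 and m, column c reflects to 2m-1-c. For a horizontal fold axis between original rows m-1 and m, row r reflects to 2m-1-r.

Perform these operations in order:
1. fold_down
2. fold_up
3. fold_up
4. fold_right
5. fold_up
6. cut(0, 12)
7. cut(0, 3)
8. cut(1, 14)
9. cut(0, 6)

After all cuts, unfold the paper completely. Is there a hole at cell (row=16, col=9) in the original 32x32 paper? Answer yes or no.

Op 1 fold_down: fold axis h@16; visible region now rows[16,32) x cols[0,32) = 16x32
Op 2 fold_up: fold axis h@24; visible region now rows[16,24) x cols[0,32) = 8x32
Op 3 fold_up: fold axis h@20; visible region now rows[16,20) x cols[0,32) = 4x32
Op 4 fold_right: fold axis v@16; visible region now rows[16,20) x cols[16,32) = 4x16
Op 5 fold_up: fold axis h@18; visible region now rows[16,18) x cols[16,32) = 2x16
Op 6 cut(0, 12): punch at orig (16,28); cuts so far [(16, 28)]; region rows[16,18) x cols[16,32) = 2x16
Op 7 cut(0, 3): punch at orig (16,19); cuts so far [(16, 19), (16, 28)]; region rows[16,18) x cols[16,32) = 2x16
Op 8 cut(1, 14): punch at orig (17,30); cuts so far [(16, 19), (16, 28), (17, 30)]; region rows[16,18) x cols[16,32) = 2x16
Op 9 cut(0, 6): punch at orig (16,22); cuts so far [(16, 19), (16, 22), (16, 28), (17, 30)]; region rows[16,18) x cols[16,32) = 2x16
Unfold 1 (reflect across h@18): 8 holes -> [(16, 19), (16, 22), (16, 28), (17, 30), (18, 30), (19, 19), (19, 22), (19, 28)]
Unfold 2 (reflect across v@16): 16 holes -> [(16, 3), (16, 9), (16, 12), (16, 19), (16, 22), (16, 28), (17, 1), (17, 30), (18, 1), (18, 30), (19, 3), (19, 9), (19, 12), (19, 19), (19, 22), (19, 28)]
Unfold 3 (reflect across h@20): 32 holes -> [(16, 3), (16, 9), (16, 12), (16, 19), (16, 22), (16, 28), (17, 1), (17, 30), (18, 1), (18, 30), (19, 3), (19, 9), (19, 12), (19, 19), (19, 22), (19, 28), (20, 3), (20, 9), (20, 12), (20, 19), (20, 22), (20, 28), (21, 1), (21, 30), (22, 1), (22, 30), (23, 3), (23, 9), (23, 12), (23, 19), (23, 22), (23, 28)]
Unfold 4 (reflect across h@24): 64 holes -> [(16, 3), (16, 9), (16, 12), (16, 19), (16, 22), (16, 28), (17, 1), (17, 30), (18, 1), (18, 30), (19, 3), (19, 9), (19, 12), (19, 19), (19, 22), (19, 28), (20, 3), (20, 9), (20, 12), (20, 19), (20, 22), (20, 28), (21, 1), (21, 30), (22, 1), (22, 30), (23, 3), (23, 9), (23, 12), (23, 19), (23, 22), (23, 28), (24, 3), (24, 9), (24, 12), (24, 19), (24, 22), (24, 28), (25, 1), (25, 30), (26, 1), (26, 30), (27, 3), (27, 9), (27, 12), (27, 19), (27, 22), (27, 28), (28, 3), (28, 9), (28, 12), (28, 19), (28, 22), (28, 28), (29, 1), (29, 30), (30, 1), (30, 30), (31, 3), (31, 9), (31, 12), (31, 19), (31, 22), (31, 28)]
Unfold 5 (reflect across h@16): 128 holes -> [(0, 3), (0, 9), (0, 12), (0, 19), (0, 22), (0, 28), (1, 1), (1, 30), (2, 1), (2, 30), (3, 3), (3, 9), (3, 12), (3, 19), (3, 22), (3, 28), (4, 3), (4, 9), (4, 12), (4, 19), (4, 22), (4, 28), (5, 1), (5, 30), (6, 1), (6, 30), (7, 3), (7, 9), (7, 12), (7, 19), (7, 22), (7, 28), (8, 3), (8, 9), (8, 12), (8, 19), (8, 22), (8, 28), (9, 1), (9, 30), (10, 1), (10, 30), (11, 3), (11, 9), (11, 12), (11, 19), (11, 22), (11, 28), (12, 3), (12, 9), (12, 12), (12, 19), (12, 22), (12, 28), (13, 1), (13, 30), (14, 1), (14, 30), (15, 3), (15, 9), (15, 12), (15, 19), (15, 22), (15, 28), (16, 3), (16, 9), (16, 12), (16, 19), (16, 22), (16, 28), (17, 1), (17, 30), (18, 1), (18, 30), (19, 3), (19, 9), (19, 12), (19, 19), (19, 22), (19, 28), (20, 3), (20, 9), (20, 12), (20, 19), (20, 22), (20, 28), (21, 1), (21, 30), (22, 1), (22, 30), (23, 3), (23, 9), (23, 12), (23, 19), (23, 22), (23, 28), (24, 3), (24, 9), (24, 12), (24, 19), (24, 22), (24, 28), (25, 1), (25, 30), (26, 1), (26, 30), (27, 3), (27, 9), (27, 12), (27, 19), (27, 22), (27, 28), (28, 3), (28, 9), (28, 12), (28, 19), (28, 22), (28, 28), (29, 1), (29, 30), (30, 1), (30, 30), (31, 3), (31, 9), (31, 12), (31, 19), (31, 22), (31, 28)]
Holes: [(0, 3), (0, 9), (0, 12), (0, 19), (0, 22), (0, 28), (1, 1), (1, 30), (2, 1), (2, 30), (3, 3), (3, 9), (3, 12), (3, 19), (3, 22), (3, 28), (4, 3), (4, 9), (4, 12), (4, 19), (4, 22), (4, 28), (5, 1), (5, 30), (6, 1), (6, 30), (7, 3), (7, 9), (7, 12), (7, 19), (7, 22), (7, 28), (8, 3), (8, 9), (8, 12), (8, 19), (8, 22), (8, 28), (9, 1), (9, 30), (10, 1), (10, 30), (11, 3), (11, 9), (11, 12), (11, 19), (11, 22), (11, 28), (12, 3), (12, 9), (12, 12), (12, 19), (12, 22), (12, 28), (13, 1), (13, 30), (14, 1), (14, 30), (15, 3), (15, 9), (15, 12), (15, 19), (15, 22), (15, 28), (16, 3), (16, 9), (16, 12), (16, 19), (16, 22), (16, 28), (17, 1), (17, 30), (18, 1), (18, 30), (19, 3), (19, 9), (19, 12), (19, 19), (19, 22), (19, 28), (20, 3), (20, 9), (20, 12), (20, 19), (20, 22), (20, 28), (21, 1), (21, 30), (22, 1), (22, 30), (23, 3), (23, 9), (23, 12), (23, 19), (23, 22), (23, 28), (24, 3), (24, 9), (24, 12), (24, 19), (24, 22), (24, 28), (25, 1), (25, 30), (26, 1), (26, 30), (27, 3), (27, 9), (27, 12), (27, 19), (27, 22), (27, 28), (28, 3), (28, 9), (28, 12), (28, 19), (28, 22), (28, 28), (29, 1), (29, 30), (30, 1), (30, 30), (31, 3), (31, 9), (31, 12), (31, 19), (31, 22), (31, 28)]

Answer: yes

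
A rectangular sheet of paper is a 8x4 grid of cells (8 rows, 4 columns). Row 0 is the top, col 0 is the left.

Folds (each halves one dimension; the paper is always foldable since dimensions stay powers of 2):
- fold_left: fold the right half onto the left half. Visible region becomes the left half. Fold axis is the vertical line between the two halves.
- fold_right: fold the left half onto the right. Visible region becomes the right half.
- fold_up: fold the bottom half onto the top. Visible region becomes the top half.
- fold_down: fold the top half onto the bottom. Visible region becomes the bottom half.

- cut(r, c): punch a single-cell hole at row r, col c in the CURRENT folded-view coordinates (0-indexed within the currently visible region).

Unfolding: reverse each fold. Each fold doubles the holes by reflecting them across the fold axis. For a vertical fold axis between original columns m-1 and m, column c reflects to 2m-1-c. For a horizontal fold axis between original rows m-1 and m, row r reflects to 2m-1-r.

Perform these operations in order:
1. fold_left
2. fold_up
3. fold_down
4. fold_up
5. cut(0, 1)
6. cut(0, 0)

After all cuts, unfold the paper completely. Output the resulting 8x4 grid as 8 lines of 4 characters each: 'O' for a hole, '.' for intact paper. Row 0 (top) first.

Op 1 fold_left: fold axis v@2; visible region now rows[0,8) x cols[0,2) = 8x2
Op 2 fold_up: fold axis h@4; visible region now rows[0,4) x cols[0,2) = 4x2
Op 3 fold_down: fold axis h@2; visible region now rows[2,4) x cols[0,2) = 2x2
Op 4 fold_up: fold axis h@3; visible region now rows[2,3) x cols[0,2) = 1x2
Op 5 cut(0, 1): punch at orig (2,1); cuts so far [(2, 1)]; region rows[2,3) x cols[0,2) = 1x2
Op 6 cut(0, 0): punch at orig (2,0); cuts so far [(2, 0), (2, 1)]; region rows[2,3) x cols[0,2) = 1x2
Unfold 1 (reflect across h@3): 4 holes -> [(2, 0), (2, 1), (3, 0), (3, 1)]
Unfold 2 (reflect across h@2): 8 holes -> [(0, 0), (0, 1), (1, 0), (1, 1), (2, 0), (2, 1), (3, 0), (3, 1)]
Unfold 3 (reflect across h@4): 16 holes -> [(0, 0), (0, 1), (1, 0), (1, 1), (2, 0), (2, 1), (3, 0), (3, 1), (4, 0), (4, 1), (5, 0), (5, 1), (6, 0), (6, 1), (7, 0), (7, 1)]
Unfold 4 (reflect across v@2): 32 holes -> [(0, 0), (0, 1), (0, 2), (0, 3), (1, 0), (1, 1), (1, 2), (1, 3), (2, 0), (2, 1), (2, 2), (2, 3), (3, 0), (3, 1), (3, 2), (3, 3), (4, 0), (4, 1), (4, 2), (4, 3), (5, 0), (5, 1), (5, 2), (5, 3), (6, 0), (6, 1), (6, 2), (6, 3), (7, 0), (7, 1), (7, 2), (7, 3)]

Answer: OOOO
OOOO
OOOO
OOOO
OOOO
OOOO
OOOO
OOOO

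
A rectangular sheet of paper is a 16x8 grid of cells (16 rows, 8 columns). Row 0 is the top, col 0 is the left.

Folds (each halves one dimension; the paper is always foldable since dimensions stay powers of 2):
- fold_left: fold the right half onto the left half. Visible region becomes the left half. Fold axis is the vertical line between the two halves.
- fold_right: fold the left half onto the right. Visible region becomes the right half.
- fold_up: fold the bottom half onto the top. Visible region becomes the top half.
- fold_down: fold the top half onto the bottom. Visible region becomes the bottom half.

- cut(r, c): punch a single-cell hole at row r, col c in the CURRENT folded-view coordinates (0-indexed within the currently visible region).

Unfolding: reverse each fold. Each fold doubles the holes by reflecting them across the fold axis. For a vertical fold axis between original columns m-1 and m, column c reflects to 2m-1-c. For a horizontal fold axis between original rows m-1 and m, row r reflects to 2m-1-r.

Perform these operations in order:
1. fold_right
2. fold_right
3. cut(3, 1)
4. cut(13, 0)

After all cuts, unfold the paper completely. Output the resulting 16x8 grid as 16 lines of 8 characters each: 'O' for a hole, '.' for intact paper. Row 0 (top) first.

Answer: ........
........
........
O..OO..O
........
........
........
........
........
........
........
........
........
.OO..OO.
........
........

Derivation:
Op 1 fold_right: fold axis v@4; visible region now rows[0,16) x cols[4,8) = 16x4
Op 2 fold_right: fold axis v@6; visible region now rows[0,16) x cols[6,8) = 16x2
Op 3 cut(3, 1): punch at orig (3,7); cuts so far [(3, 7)]; region rows[0,16) x cols[6,8) = 16x2
Op 4 cut(13, 0): punch at orig (13,6); cuts so far [(3, 7), (13, 6)]; region rows[0,16) x cols[6,8) = 16x2
Unfold 1 (reflect across v@6): 4 holes -> [(3, 4), (3, 7), (13, 5), (13, 6)]
Unfold 2 (reflect across v@4): 8 holes -> [(3, 0), (3, 3), (3, 4), (3, 7), (13, 1), (13, 2), (13, 5), (13, 6)]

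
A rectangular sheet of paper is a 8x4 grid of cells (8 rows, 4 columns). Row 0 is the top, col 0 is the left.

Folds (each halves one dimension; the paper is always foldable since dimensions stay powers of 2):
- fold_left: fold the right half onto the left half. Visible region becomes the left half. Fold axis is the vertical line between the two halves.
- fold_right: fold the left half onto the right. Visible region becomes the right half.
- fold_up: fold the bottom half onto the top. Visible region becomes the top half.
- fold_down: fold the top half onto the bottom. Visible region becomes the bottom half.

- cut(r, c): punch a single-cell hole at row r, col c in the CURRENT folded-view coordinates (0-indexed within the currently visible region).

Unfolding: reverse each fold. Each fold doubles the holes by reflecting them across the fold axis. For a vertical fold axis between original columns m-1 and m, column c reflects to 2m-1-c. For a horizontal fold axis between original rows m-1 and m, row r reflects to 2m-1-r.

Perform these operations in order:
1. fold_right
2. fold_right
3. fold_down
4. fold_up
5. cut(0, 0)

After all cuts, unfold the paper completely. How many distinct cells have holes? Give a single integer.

Op 1 fold_right: fold axis v@2; visible region now rows[0,8) x cols[2,4) = 8x2
Op 2 fold_right: fold axis v@3; visible region now rows[0,8) x cols[3,4) = 8x1
Op 3 fold_down: fold axis h@4; visible region now rows[4,8) x cols[3,4) = 4x1
Op 4 fold_up: fold axis h@6; visible region now rows[4,6) x cols[3,4) = 2x1
Op 5 cut(0, 0): punch at orig (4,3); cuts so far [(4, 3)]; region rows[4,6) x cols[3,4) = 2x1
Unfold 1 (reflect across h@6): 2 holes -> [(4, 3), (7, 3)]
Unfold 2 (reflect across h@4): 4 holes -> [(0, 3), (3, 3), (4, 3), (7, 3)]
Unfold 3 (reflect across v@3): 8 holes -> [(0, 2), (0, 3), (3, 2), (3, 3), (4, 2), (4, 3), (7, 2), (7, 3)]
Unfold 4 (reflect across v@2): 16 holes -> [(0, 0), (0, 1), (0, 2), (0, 3), (3, 0), (3, 1), (3, 2), (3, 3), (4, 0), (4, 1), (4, 2), (4, 3), (7, 0), (7, 1), (7, 2), (7, 3)]

Answer: 16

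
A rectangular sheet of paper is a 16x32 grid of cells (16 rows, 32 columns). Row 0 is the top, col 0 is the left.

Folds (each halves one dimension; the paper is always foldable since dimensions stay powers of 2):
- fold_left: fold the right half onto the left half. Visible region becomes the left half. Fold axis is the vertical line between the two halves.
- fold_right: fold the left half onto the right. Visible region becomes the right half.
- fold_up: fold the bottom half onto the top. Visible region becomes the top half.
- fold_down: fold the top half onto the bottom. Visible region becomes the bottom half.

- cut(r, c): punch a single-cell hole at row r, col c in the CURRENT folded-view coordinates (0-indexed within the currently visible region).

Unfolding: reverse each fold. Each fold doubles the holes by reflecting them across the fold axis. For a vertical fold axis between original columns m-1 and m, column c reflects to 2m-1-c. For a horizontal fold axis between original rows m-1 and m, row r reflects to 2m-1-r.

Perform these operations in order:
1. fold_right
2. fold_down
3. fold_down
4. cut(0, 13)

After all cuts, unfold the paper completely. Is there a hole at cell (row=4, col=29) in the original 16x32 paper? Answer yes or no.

Op 1 fold_right: fold axis v@16; visible region now rows[0,16) x cols[16,32) = 16x16
Op 2 fold_down: fold axis h@8; visible region now rows[8,16) x cols[16,32) = 8x16
Op 3 fold_down: fold axis h@12; visible region now rows[12,16) x cols[16,32) = 4x16
Op 4 cut(0, 13): punch at orig (12,29); cuts so far [(12, 29)]; region rows[12,16) x cols[16,32) = 4x16
Unfold 1 (reflect across h@12): 2 holes -> [(11, 29), (12, 29)]
Unfold 2 (reflect across h@8): 4 holes -> [(3, 29), (4, 29), (11, 29), (12, 29)]
Unfold 3 (reflect across v@16): 8 holes -> [(3, 2), (3, 29), (4, 2), (4, 29), (11, 2), (11, 29), (12, 2), (12, 29)]
Holes: [(3, 2), (3, 29), (4, 2), (4, 29), (11, 2), (11, 29), (12, 2), (12, 29)]

Answer: yes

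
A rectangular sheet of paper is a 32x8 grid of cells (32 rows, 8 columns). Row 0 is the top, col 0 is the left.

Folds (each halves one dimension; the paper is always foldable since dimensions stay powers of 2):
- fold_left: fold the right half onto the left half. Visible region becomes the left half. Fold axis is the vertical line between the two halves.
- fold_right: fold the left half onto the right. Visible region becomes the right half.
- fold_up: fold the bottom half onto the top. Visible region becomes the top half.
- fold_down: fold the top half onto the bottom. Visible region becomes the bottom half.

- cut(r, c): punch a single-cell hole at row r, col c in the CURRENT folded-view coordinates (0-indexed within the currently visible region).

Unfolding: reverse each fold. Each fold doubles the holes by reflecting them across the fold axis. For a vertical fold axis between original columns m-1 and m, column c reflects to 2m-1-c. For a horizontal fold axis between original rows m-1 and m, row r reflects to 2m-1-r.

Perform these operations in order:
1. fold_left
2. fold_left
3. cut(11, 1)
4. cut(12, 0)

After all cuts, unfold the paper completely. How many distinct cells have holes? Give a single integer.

Op 1 fold_left: fold axis v@4; visible region now rows[0,32) x cols[0,4) = 32x4
Op 2 fold_left: fold axis v@2; visible region now rows[0,32) x cols[0,2) = 32x2
Op 3 cut(11, 1): punch at orig (11,1); cuts so far [(11, 1)]; region rows[0,32) x cols[0,2) = 32x2
Op 4 cut(12, 0): punch at orig (12,0); cuts so far [(11, 1), (12, 0)]; region rows[0,32) x cols[0,2) = 32x2
Unfold 1 (reflect across v@2): 4 holes -> [(11, 1), (11, 2), (12, 0), (12, 3)]
Unfold 2 (reflect across v@4): 8 holes -> [(11, 1), (11, 2), (11, 5), (11, 6), (12, 0), (12, 3), (12, 4), (12, 7)]

Answer: 8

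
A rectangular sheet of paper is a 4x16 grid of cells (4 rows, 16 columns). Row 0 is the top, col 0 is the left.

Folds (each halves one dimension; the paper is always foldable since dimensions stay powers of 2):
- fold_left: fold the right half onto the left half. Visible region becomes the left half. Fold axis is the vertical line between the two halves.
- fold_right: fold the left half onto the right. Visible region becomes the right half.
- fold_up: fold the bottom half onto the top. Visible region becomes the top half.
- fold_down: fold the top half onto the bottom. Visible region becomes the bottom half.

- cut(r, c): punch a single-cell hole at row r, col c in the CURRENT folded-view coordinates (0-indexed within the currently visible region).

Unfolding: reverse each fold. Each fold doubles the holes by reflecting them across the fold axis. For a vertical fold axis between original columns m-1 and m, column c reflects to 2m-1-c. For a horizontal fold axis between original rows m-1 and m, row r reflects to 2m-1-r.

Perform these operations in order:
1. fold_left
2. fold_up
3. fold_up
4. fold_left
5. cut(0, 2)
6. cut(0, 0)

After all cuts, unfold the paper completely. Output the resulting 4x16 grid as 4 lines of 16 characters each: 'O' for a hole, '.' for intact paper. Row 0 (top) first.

Answer: O.O..O.OO.O..O.O
O.O..O.OO.O..O.O
O.O..O.OO.O..O.O
O.O..O.OO.O..O.O

Derivation:
Op 1 fold_left: fold axis v@8; visible region now rows[0,4) x cols[0,8) = 4x8
Op 2 fold_up: fold axis h@2; visible region now rows[0,2) x cols[0,8) = 2x8
Op 3 fold_up: fold axis h@1; visible region now rows[0,1) x cols[0,8) = 1x8
Op 4 fold_left: fold axis v@4; visible region now rows[0,1) x cols[0,4) = 1x4
Op 5 cut(0, 2): punch at orig (0,2); cuts so far [(0, 2)]; region rows[0,1) x cols[0,4) = 1x4
Op 6 cut(0, 0): punch at orig (0,0); cuts so far [(0, 0), (0, 2)]; region rows[0,1) x cols[0,4) = 1x4
Unfold 1 (reflect across v@4): 4 holes -> [(0, 0), (0, 2), (0, 5), (0, 7)]
Unfold 2 (reflect across h@1): 8 holes -> [(0, 0), (0, 2), (0, 5), (0, 7), (1, 0), (1, 2), (1, 5), (1, 7)]
Unfold 3 (reflect across h@2): 16 holes -> [(0, 0), (0, 2), (0, 5), (0, 7), (1, 0), (1, 2), (1, 5), (1, 7), (2, 0), (2, 2), (2, 5), (2, 7), (3, 0), (3, 2), (3, 5), (3, 7)]
Unfold 4 (reflect across v@8): 32 holes -> [(0, 0), (0, 2), (0, 5), (0, 7), (0, 8), (0, 10), (0, 13), (0, 15), (1, 0), (1, 2), (1, 5), (1, 7), (1, 8), (1, 10), (1, 13), (1, 15), (2, 0), (2, 2), (2, 5), (2, 7), (2, 8), (2, 10), (2, 13), (2, 15), (3, 0), (3, 2), (3, 5), (3, 7), (3, 8), (3, 10), (3, 13), (3, 15)]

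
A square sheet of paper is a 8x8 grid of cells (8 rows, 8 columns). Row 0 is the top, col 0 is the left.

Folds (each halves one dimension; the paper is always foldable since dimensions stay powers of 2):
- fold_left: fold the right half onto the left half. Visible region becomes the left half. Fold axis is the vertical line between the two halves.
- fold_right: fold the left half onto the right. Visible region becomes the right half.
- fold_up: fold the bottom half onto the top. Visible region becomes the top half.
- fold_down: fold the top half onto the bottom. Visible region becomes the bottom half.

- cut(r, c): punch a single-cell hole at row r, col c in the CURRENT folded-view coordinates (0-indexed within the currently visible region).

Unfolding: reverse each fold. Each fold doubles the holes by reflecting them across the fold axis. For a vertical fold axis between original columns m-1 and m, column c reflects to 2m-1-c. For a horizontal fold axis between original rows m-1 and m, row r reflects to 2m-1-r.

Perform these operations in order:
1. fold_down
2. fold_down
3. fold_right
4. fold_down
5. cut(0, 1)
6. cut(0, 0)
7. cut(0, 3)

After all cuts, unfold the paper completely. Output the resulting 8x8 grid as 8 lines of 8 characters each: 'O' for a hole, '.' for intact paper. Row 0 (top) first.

Op 1 fold_down: fold axis h@4; visible region now rows[4,8) x cols[0,8) = 4x8
Op 2 fold_down: fold axis h@6; visible region now rows[6,8) x cols[0,8) = 2x8
Op 3 fold_right: fold axis v@4; visible region now rows[6,8) x cols[4,8) = 2x4
Op 4 fold_down: fold axis h@7; visible region now rows[7,8) x cols[4,8) = 1x4
Op 5 cut(0, 1): punch at orig (7,5); cuts so far [(7, 5)]; region rows[7,8) x cols[4,8) = 1x4
Op 6 cut(0, 0): punch at orig (7,4); cuts so far [(7, 4), (7, 5)]; region rows[7,8) x cols[4,8) = 1x4
Op 7 cut(0, 3): punch at orig (7,7); cuts so far [(7, 4), (7, 5), (7, 7)]; region rows[7,8) x cols[4,8) = 1x4
Unfold 1 (reflect across h@7): 6 holes -> [(6, 4), (6, 5), (6, 7), (7, 4), (7, 5), (7, 7)]
Unfold 2 (reflect across v@4): 12 holes -> [(6, 0), (6, 2), (6, 3), (6, 4), (6, 5), (6, 7), (7, 0), (7, 2), (7, 3), (7, 4), (7, 5), (7, 7)]
Unfold 3 (reflect across h@6): 24 holes -> [(4, 0), (4, 2), (4, 3), (4, 4), (4, 5), (4, 7), (5, 0), (5, 2), (5, 3), (5, 4), (5, 5), (5, 7), (6, 0), (6, 2), (6, 3), (6, 4), (6, 5), (6, 7), (7, 0), (7, 2), (7, 3), (7, 4), (7, 5), (7, 7)]
Unfold 4 (reflect across h@4): 48 holes -> [(0, 0), (0, 2), (0, 3), (0, 4), (0, 5), (0, 7), (1, 0), (1, 2), (1, 3), (1, 4), (1, 5), (1, 7), (2, 0), (2, 2), (2, 3), (2, 4), (2, 5), (2, 7), (3, 0), (3, 2), (3, 3), (3, 4), (3, 5), (3, 7), (4, 0), (4, 2), (4, 3), (4, 4), (4, 5), (4, 7), (5, 0), (5, 2), (5, 3), (5, 4), (5, 5), (5, 7), (6, 0), (6, 2), (6, 3), (6, 4), (6, 5), (6, 7), (7, 0), (7, 2), (7, 3), (7, 4), (7, 5), (7, 7)]

Answer: O.OOOO.O
O.OOOO.O
O.OOOO.O
O.OOOO.O
O.OOOO.O
O.OOOO.O
O.OOOO.O
O.OOOO.O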